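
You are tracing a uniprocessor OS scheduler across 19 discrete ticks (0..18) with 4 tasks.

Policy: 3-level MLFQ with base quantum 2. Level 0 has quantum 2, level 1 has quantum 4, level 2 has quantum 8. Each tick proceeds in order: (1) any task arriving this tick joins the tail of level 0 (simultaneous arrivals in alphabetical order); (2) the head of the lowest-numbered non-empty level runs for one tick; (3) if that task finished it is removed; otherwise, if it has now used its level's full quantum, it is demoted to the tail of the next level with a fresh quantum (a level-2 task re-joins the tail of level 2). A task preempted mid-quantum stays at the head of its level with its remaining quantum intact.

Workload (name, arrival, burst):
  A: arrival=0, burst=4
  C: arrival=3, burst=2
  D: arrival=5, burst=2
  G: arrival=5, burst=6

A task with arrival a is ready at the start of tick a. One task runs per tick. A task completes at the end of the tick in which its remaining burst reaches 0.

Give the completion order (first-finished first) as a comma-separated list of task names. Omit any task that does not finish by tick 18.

completion order = C, D, A, G

t=0: L0/L1/L2 = A/-/- → run A
t=1: L0/L1/L2 = A/-/- → run A
t=2: L0/L1/L2 = -/A/- → run A
t=3: L0/L1/L2 = C/A/- → run C
t=4: L0/L1/L2 = C/A/- → run C
t=5: L0/L1/L2 = DG/A/- → run D
t=6: L0/L1/L2 = DG/A/- → run D
t=7: L0/L1/L2 = G/A/- → run G
t=8: L0/L1/L2 = G/A/- → run G
t=9: L0/L1/L2 = -/AG/- → run A
t=10: L0/L1/L2 = -/G/- → run G
t=11: L0/L1/L2 = -/G/- → run G
t=12: L0/L1/L2 = -/G/- → run G
t=13: L0/L1/L2 = -/G/- → run G
t=14: (idle)
t=15: (idle)
t=16: (idle)
t=17: (idle)
t=18: (idle)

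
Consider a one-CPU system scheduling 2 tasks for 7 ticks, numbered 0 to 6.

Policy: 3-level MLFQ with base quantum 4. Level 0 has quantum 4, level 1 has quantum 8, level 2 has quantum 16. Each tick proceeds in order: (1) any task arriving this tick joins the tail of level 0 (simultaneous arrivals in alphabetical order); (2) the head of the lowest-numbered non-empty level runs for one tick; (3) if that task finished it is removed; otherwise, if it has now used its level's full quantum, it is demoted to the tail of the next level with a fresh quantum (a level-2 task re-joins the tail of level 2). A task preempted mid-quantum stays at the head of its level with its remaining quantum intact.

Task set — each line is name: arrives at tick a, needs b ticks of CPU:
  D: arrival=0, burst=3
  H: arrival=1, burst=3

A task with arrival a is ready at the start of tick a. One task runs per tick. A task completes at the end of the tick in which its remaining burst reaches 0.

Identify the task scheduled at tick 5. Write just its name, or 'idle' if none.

running at tick 5 = H

t=0: L0/L1/L2 = D/-/- → run D
t=1: L0/L1/L2 = DH/-/- → run D
t=2: L0/L1/L2 = DH/-/- → run D
t=3: L0/L1/L2 = H/-/- → run H
t=4: L0/L1/L2 = H/-/- → run H
t=5: L0/L1/L2 = H/-/- → run H
t=6: (idle)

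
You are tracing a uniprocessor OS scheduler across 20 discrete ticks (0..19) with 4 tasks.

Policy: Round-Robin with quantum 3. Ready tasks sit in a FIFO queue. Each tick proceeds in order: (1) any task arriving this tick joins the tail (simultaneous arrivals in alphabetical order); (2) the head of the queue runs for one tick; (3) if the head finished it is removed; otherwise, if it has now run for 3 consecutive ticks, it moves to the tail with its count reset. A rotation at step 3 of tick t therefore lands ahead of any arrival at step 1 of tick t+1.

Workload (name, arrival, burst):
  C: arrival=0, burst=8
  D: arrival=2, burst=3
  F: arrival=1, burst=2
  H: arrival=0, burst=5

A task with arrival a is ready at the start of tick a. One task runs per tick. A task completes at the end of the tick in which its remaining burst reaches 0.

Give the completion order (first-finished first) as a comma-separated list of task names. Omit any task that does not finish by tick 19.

t=0: queue=[C,H] q_used=0 → run C
t=1: queue=[C,H,F] q_used=1 → run C
t=2: queue=[C,H,F,D] q_used=2 → run C
t=3: queue=[H,F,D,C] q_used=0 → run H
t=4: queue=[H,F,D,C] q_used=1 → run H
t=5: queue=[H,F,D,C] q_used=2 → run H
t=6: queue=[F,D,C,H] q_used=0 → run F
t=7: queue=[F,D,C,H] q_used=1 → run F
t=8: queue=[D,C,H] q_used=0 → run D
t=9: queue=[D,C,H] q_used=1 → run D
t=10: queue=[D,C,H] q_used=2 → run D
t=11: queue=[C,H] q_used=0 → run C
t=12: queue=[C,H] q_used=1 → run C
t=13: queue=[C,H] q_used=2 → run C
t=14: queue=[H,C] q_used=0 → run H
t=15: queue=[H,C] q_used=1 → run H
t=16: queue=[C] q_used=0 → run C
t=17: queue=[C] q_used=1 → run C
t=18: (idle)
t=19: (idle)

completion order = F, D, H, C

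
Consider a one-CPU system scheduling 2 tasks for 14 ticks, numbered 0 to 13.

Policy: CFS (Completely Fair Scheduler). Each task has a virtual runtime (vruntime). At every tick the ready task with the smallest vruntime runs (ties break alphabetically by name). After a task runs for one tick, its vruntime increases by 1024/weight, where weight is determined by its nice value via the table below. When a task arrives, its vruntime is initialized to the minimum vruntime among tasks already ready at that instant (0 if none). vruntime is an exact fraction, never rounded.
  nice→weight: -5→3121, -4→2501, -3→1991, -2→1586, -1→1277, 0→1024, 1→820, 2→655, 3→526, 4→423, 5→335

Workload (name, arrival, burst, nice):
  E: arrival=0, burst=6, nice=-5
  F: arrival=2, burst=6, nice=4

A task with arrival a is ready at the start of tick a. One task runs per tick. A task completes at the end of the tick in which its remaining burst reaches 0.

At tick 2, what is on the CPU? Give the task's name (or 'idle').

running at tick 2 = E

t=0: vr[E=0] → run E
t=1: vr[E=1024/3121] → run E
t=2: vr[E=2048/3121 F=2048/3121] → run E
t=3: vr[E=3072/3121 F=2048/3121] → run F
t=4: vr[E=3072/3121 F=4062208/1320183] → run E
t=5: vr[E=4096/3121 F=4062208/1320183] → run E
t=6: vr[E=5120/3121 F=4062208/1320183] → run E
t=7: vr[F=4062208/1320183] → run F
t=8: vr[F=7258112/1320183] → run F
t=9: vr[F=3484672/440061] → run F
t=10: vr[F=13649920/1320183] → run F
t=11: vr[F=16845824/1320183] → run F
t=12: (idle)
t=13: (idle)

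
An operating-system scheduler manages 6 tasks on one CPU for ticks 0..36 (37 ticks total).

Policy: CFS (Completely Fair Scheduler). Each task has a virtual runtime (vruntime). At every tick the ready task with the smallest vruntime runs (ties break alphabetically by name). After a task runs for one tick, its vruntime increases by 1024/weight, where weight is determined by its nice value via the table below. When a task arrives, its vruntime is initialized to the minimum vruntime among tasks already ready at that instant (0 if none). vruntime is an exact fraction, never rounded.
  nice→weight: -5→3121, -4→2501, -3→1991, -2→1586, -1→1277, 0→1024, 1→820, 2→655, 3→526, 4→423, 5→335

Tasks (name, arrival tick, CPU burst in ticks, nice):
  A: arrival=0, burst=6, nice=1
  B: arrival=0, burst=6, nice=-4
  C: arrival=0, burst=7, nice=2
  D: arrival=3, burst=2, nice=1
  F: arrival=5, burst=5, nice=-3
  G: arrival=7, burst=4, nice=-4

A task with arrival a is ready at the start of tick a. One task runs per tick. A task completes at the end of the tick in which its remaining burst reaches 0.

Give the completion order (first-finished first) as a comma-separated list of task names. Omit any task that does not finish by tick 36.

t=0: vr[A=0 B=0 C=0] → run A
t=1: vr[A=256/205 B=0 C=0] → run B
t=2: vr[A=256/205 B=1024/2501 C=0] → run C
t=3: vr[A=256/205 B=1024/2501 C=1024/655 D=1024/2501] → run B
t=4: vr[A=256/205 B=2048/2501 C=1024/655 D=1024/2501] → run D
t=5: vr[A=256/205 B=2048/2501 C=1024/655 D=20736/12505 F=2048/2501] → run B
t=6: vr[A=256/205 B=3072/2501 C=1024/655 D=20736/12505 F=2048/2501] → run F
t=7: vr[A=256/205 B=3072/2501 C=1024/655 D=20736/12505 F=6638592/4979491 G=3072/2501] → run B
t=8: vr[A=256/205 B=4096/2501 C=1024/655 D=20736/12505 F=6638592/4979491 G=3072/2501] → run G
t=9: vr[A=256/205 B=4096/2501 C=1024/655 D=20736/12505 F=6638592/4979491 G=4096/2501] → run A
t=10: vr[A=512/205 B=4096/2501 C=1024/655 D=20736/12505 F=6638592/4979491 G=4096/2501] → run F
t=11: vr[A=512/205 B=4096/2501 C=1024/655 D=20736/12505 F=9199616/4979491 G=4096/2501] → run C
t=12: vr[A=512/205 B=4096/2501 C=2048/655 D=20736/12505 F=9199616/4979491 G=4096/2501] → run B
t=13: vr[A=512/205 B=5120/2501 C=2048/655 D=20736/12505 F=9199616/4979491 G=4096/2501] → run G
t=14: vr[A=512/205 B=5120/2501 C=2048/655 D=20736/12505 F=9199616/4979491 G=5120/2501] → run D
t=15: vr[A=512/205 B=5120/2501 C=2048/655 F=9199616/4979491 G=5120/2501] → run F
t=16: vr[A=512/205 B=5120/2501 C=2048/655 F=11760640/4979491 G=5120/2501] → run B
t=17: vr[A=512/205 C=2048/655 F=11760640/4979491 G=5120/2501] → run G
t=18: vr[A=512/205 C=2048/655 F=11760640/4979491 G=6144/2501] → run F
t=19: vr[A=512/205 C=2048/655 F=14321664/4979491 G=6144/2501] → run G
t=20: vr[A=512/205 C=2048/655 F=14321664/4979491] → run A
t=21: vr[A=768/205 C=2048/655 F=14321664/4979491] → run F
t=22: vr[A=768/205 C=2048/655] → run C
t=23: vr[A=768/205 C=3072/655] → run A
t=24: vr[A=1024/205 C=3072/655] → run C
t=25: vr[A=1024/205 C=4096/655] → run A
t=26: vr[A=256/41 C=4096/655] → run A
t=27: vr[C=4096/655] → run C
t=28: vr[C=1024/131] → run C
t=29: vr[C=6144/655] → run C
t=30: (idle)
t=31: (idle)
t=32: (idle)
t=33: (idle)
t=34: (idle)
t=35: (idle)
t=36: (idle)

completion order = D, B, G, F, A, C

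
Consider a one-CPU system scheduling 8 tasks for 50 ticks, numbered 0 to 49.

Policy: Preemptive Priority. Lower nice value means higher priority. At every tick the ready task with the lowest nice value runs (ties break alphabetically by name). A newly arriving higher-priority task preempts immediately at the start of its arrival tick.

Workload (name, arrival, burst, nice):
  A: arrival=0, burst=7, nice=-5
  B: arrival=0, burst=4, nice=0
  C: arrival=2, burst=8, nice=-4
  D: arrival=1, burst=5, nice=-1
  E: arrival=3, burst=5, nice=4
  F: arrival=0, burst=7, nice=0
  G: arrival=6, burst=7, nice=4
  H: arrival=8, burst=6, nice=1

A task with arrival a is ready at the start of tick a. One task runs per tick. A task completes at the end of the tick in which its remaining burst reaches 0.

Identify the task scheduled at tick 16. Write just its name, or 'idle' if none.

t=0: ready={A,B,F} → run A
t=1: ready={A,B,D,F} → run A
t=2: ready={A,B,C,D,F} → run A
t=3: ready={A,B,C,D,E,F} → run A
t=4: ready={A,B,C,D,E,F} → run A
t=5: ready={A,B,C,D,E,F} → run A
t=6: ready={A,B,C,D,E,F,G} → run A
t=7: ready={B,C,D,E,F,G} → run C
t=8: ready={B,C,D,E,F,G,H} → run C
t=9: ready={B,C,D,E,F,G,H} → run C
t=10: ready={B,C,D,E,F,G,H} → run C
t=11: ready={B,C,D,E,F,G,H} → run C
t=12: ready={B,C,D,E,F,G,H} → run C
t=13: ready={B,C,D,E,F,G,H} → run C
t=14: ready={B,C,D,E,F,G,H} → run C
t=15: ready={B,D,E,F,G,H} → run D
t=16: ready={B,D,E,F,G,H} → run D
t=17: ready={B,D,E,F,G,H} → run D
t=18: ready={B,D,E,F,G,H} → run D
t=19: ready={B,D,E,F,G,H} → run D
t=20: ready={B,E,F,G,H} → run B
t=21: ready={B,E,F,G,H} → run B
t=22: ready={B,E,F,G,H} → run B
t=23: ready={B,E,F,G,H} → run B
t=24: ready={E,F,G,H} → run F
t=25: ready={E,F,G,H} → run F
t=26: ready={E,F,G,H} → run F
t=27: ready={E,F,G,H} → run F
t=28: ready={E,F,G,H} → run F
t=29: ready={E,F,G,H} → run F
t=30: ready={E,F,G,H} → run F
t=31: ready={E,G,H} → run H
t=32: ready={E,G,H} → run H
t=33: ready={E,G,H} → run H
t=34: ready={E,G,H} → run H
t=35: ready={E,G,H} → run H
t=36: ready={E,G,H} → run H
t=37: ready={E,G} → run E
t=38: ready={E,G} → run E
t=39: ready={E,G} → run E
t=40: ready={E,G} → run E
t=41: ready={E,G} → run E
t=42: ready={G} → run G
t=43: ready={G} → run G
t=44: ready={G} → run G
t=45: ready={G} → run G
t=46: ready={G} → run G
t=47: ready={G} → run G
t=48: ready={G} → run G
t=49: (idle)

running at tick 16 = D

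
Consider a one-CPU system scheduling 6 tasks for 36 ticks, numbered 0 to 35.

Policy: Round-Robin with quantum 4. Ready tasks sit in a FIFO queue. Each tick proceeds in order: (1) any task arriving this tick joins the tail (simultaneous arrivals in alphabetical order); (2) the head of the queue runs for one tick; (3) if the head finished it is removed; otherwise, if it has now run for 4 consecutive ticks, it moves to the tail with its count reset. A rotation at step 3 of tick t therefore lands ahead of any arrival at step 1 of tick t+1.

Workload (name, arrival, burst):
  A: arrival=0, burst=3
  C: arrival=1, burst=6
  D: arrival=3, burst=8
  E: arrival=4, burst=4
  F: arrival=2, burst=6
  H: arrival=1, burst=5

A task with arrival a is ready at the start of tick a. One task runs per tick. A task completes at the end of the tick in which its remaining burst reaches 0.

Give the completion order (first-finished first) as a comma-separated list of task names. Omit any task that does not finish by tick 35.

t=0: queue=[A] q_used=0 → run A
t=1: queue=[A,C,H] q_used=1 → run A
t=2: queue=[A,C,H,F] q_used=2 → run A
t=3: queue=[C,H,F,D] q_used=0 → run C
t=4: queue=[C,H,F,D,E] q_used=1 → run C
t=5: queue=[C,H,F,D,E] q_used=2 → run C
t=6: queue=[C,H,F,D,E] q_used=3 → run C
t=7: queue=[H,F,D,E,C] q_used=0 → run H
t=8: queue=[H,F,D,E,C] q_used=1 → run H
t=9: queue=[H,F,D,E,C] q_used=2 → run H
t=10: queue=[H,F,D,E,C] q_used=3 → run H
t=11: queue=[F,D,E,C,H] q_used=0 → run F
t=12: queue=[F,D,E,C,H] q_used=1 → run F
t=13: queue=[F,D,E,C,H] q_used=2 → run F
t=14: queue=[F,D,E,C,H] q_used=3 → run F
t=15: queue=[D,E,C,H,F] q_used=0 → run D
t=16: queue=[D,E,C,H,F] q_used=1 → run D
t=17: queue=[D,E,C,H,F] q_used=2 → run D
t=18: queue=[D,E,C,H,F] q_used=3 → run D
t=19: queue=[E,C,H,F,D] q_used=0 → run E
t=20: queue=[E,C,H,F,D] q_used=1 → run E
t=21: queue=[E,C,H,F,D] q_used=2 → run E
t=22: queue=[E,C,H,F,D] q_used=3 → run E
t=23: queue=[C,H,F,D] q_used=0 → run C
t=24: queue=[C,H,F,D] q_used=1 → run C
t=25: queue=[H,F,D] q_used=0 → run H
t=26: queue=[F,D] q_used=0 → run F
t=27: queue=[F,D] q_used=1 → run F
t=28: queue=[D] q_used=0 → run D
t=29: queue=[D] q_used=1 → run D
t=30: queue=[D] q_used=2 → run D
t=31: queue=[D] q_used=3 → run D
t=32: (idle)
t=33: (idle)
t=34: (idle)
t=35: (idle)

completion order = A, E, C, H, F, D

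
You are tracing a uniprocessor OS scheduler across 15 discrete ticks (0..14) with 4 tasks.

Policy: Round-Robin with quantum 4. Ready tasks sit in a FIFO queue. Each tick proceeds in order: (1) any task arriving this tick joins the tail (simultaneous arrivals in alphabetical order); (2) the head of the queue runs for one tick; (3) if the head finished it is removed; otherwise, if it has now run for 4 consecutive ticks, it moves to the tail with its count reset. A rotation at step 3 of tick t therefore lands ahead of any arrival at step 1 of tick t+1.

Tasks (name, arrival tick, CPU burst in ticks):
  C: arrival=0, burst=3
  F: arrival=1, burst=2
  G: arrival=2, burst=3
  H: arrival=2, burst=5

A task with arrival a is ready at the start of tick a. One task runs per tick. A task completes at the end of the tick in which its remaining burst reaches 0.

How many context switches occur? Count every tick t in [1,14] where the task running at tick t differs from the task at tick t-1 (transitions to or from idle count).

t=0: queue=[C] q_used=0 → run C
t=1: queue=[C,F] q_used=1 → run C
t=2: queue=[C,F,G,H] q_used=2 → run C
t=3: queue=[F,G,H] q_used=0 → run F
t=4: queue=[F,G,H] q_used=1 → run F
t=5: queue=[G,H] q_used=0 → run G
t=6: queue=[G,H] q_used=1 → run G
t=7: queue=[G,H] q_used=2 → run G
t=8: queue=[H] q_used=0 → run H
t=9: queue=[H] q_used=1 → run H
t=10: queue=[H] q_used=2 → run H
t=11: queue=[H] q_used=3 → run H
t=12: queue=[H] q_used=0 → run H
t=13: (idle)
t=14: (idle)

context switches = 4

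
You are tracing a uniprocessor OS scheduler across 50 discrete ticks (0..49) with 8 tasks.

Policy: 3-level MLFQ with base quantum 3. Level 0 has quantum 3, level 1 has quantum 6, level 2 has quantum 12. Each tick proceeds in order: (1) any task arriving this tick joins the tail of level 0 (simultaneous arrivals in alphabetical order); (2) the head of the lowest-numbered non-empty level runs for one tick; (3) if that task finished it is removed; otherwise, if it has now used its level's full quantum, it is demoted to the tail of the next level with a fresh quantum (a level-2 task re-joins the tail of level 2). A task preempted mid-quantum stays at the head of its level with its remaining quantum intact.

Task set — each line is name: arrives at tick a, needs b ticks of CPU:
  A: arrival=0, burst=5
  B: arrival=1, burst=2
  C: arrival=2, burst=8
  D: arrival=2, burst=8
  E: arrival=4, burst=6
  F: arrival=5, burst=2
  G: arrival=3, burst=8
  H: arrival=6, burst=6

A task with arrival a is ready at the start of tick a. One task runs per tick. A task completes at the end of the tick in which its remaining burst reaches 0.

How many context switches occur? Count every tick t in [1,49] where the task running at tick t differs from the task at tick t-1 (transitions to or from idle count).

t=0: L0/L1/L2 = A/-/- → run A
t=1: L0/L1/L2 = AB/-/- → run A
t=2: L0/L1/L2 = ABCD/-/- → run A
t=3: L0/L1/L2 = BCDG/A/- → run B
t=4: L0/L1/L2 = BCDGE/A/- → run B
t=5: L0/L1/L2 = CDGEF/A/- → run C
t=6: L0/L1/L2 = CDGEFH/A/- → run C
t=7: L0/L1/L2 = CDGEFH/A/- → run C
t=8: L0/L1/L2 = DGEFH/AC/- → run D
t=9: L0/L1/L2 = DGEFH/AC/- → run D
t=10: L0/L1/L2 = DGEFH/AC/- → run D
t=11: L0/L1/L2 = GEFH/ACD/- → run G
t=12: L0/L1/L2 = GEFH/ACD/- → run G
t=13: L0/L1/L2 = GEFH/ACD/- → run G
t=14: L0/L1/L2 = EFH/ACDG/- → run E
t=15: L0/L1/L2 = EFH/ACDG/- → run E
t=16: L0/L1/L2 = EFH/ACDG/- → run E
t=17: L0/L1/L2 = FH/ACDGE/- → run F
t=18: L0/L1/L2 = FH/ACDGE/- → run F
t=19: L0/L1/L2 = H/ACDGE/- → run H
t=20: L0/L1/L2 = H/ACDGE/- → run H
t=21: L0/L1/L2 = H/ACDGE/- → run H
t=22: L0/L1/L2 = -/ACDGEH/- → run A
t=23: L0/L1/L2 = -/ACDGEH/- → run A
t=24: L0/L1/L2 = -/CDGEH/- → run C
t=25: L0/L1/L2 = -/CDGEH/- → run C
t=26: L0/L1/L2 = -/CDGEH/- → run C
t=27: L0/L1/L2 = -/CDGEH/- → run C
t=28: L0/L1/L2 = -/CDGEH/- → run C
t=29: L0/L1/L2 = -/DGEH/- → run D
t=30: L0/L1/L2 = -/DGEH/- → run D
t=31: L0/L1/L2 = -/DGEH/- → run D
t=32: L0/L1/L2 = -/DGEH/- → run D
t=33: L0/L1/L2 = -/DGEH/- → run D
t=34: L0/L1/L2 = -/GEH/- → run G
t=35: L0/L1/L2 = -/GEH/- → run G
t=36: L0/L1/L2 = -/GEH/- → run G
t=37: L0/L1/L2 = -/GEH/- → run G
t=38: L0/L1/L2 = -/GEH/- → run G
t=39: L0/L1/L2 = -/EH/- → run E
t=40: L0/L1/L2 = -/EH/- → run E
t=41: L0/L1/L2 = -/EH/- → run E
t=42: L0/L1/L2 = -/H/- → run H
t=43: L0/L1/L2 = -/H/- → run H
t=44: L0/L1/L2 = -/H/- → run H
t=45: (idle)
t=46: (idle)
t=47: (idle)
t=48: (idle)
t=49: (idle)

context switches = 14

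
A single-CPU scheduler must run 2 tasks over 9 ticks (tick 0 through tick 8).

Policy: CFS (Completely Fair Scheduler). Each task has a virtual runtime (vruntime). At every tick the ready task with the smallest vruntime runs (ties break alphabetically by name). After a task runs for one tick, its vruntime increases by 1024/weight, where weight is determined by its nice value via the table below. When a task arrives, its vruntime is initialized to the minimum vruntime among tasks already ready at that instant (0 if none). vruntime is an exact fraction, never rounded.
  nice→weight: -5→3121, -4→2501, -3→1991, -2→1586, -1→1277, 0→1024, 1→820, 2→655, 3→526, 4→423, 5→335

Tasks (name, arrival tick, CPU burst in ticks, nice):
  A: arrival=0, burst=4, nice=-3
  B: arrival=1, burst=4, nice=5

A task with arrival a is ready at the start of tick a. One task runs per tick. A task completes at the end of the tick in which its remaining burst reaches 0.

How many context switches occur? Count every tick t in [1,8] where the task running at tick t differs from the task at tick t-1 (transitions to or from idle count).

t=0: vr[A=0] → run A
t=1: vr[A=1024/1991 B=1024/1991] → run A
t=2: vr[A=2048/1991 B=1024/1991] → run B
t=3: vr[A=2048/1991 B=2381824/666985] → run A
t=4: vr[A=3072/1991 B=2381824/666985] → run A
t=5: vr[B=2381824/666985] → run B
t=6: vr[B=4420608/666985] → run B
t=7: vr[B=6459392/666985] → run B
t=8: (idle)

context switches = 4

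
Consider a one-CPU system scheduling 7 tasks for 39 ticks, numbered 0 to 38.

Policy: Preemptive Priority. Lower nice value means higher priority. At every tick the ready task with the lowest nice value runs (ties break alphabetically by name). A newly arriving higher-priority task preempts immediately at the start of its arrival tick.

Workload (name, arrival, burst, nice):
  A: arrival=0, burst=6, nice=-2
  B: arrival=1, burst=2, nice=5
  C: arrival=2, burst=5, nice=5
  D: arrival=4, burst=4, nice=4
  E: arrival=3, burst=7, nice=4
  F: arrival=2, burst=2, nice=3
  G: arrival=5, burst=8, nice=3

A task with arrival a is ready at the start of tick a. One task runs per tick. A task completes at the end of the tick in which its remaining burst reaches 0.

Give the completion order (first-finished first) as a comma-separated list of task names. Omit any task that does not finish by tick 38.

t=0: ready={A} → run A
t=1: ready={A,B} → run A
t=2: ready={A,B,C,F} → run A
t=3: ready={A,B,C,E,F} → run A
t=4: ready={A,B,C,D,E,F} → run A
t=5: ready={A,B,C,D,E,F,G} → run A
t=6: ready={B,C,D,E,F,G} → run F
t=7: ready={B,C,D,E,F,G} → run F
t=8: ready={B,C,D,E,G} → run G
t=9: ready={B,C,D,E,G} → run G
t=10: ready={B,C,D,E,G} → run G
t=11: ready={B,C,D,E,G} → run G
t=12: ready={B,C,D,E,G} → run G
t=13: ready={B,C,D,E,G} → run G
t=14: ready={B,C,D,E,G} → run G
t=15: ready={B,C,D,E,G} → run G
t=16: ready={B,C,D,E} → run D
t=17: ready={B,C,D,E} → run D
t=18: ready={B,C,D,E} → run D
t=19: ready={B,C,D,E} → run D
t=20: ready={B,C,E} → run E
t=21: ready={B,C,E} → run E
t=22: ready={B,C,E} → run E
t=23: ready={B,C,E} → run E
t=24: ready={B,C,E} → run E
t=25: ready={B,C,E} → run E
t=26: ready={B,C,E} → run E
t=27: ready={B,C} → run B
t=28: ready={B,C} → run B
t=29: ready={C} → run C
t=30: ready={C} → run C
t=31: ready={C} → run C
t=32: ready={C} → run C
t=33: ready={C} → run C
t=34: (idle)
t=35: (idle)
t=36: (idle)
t=37: (idle)
t=38: (idle)

completion order = A, F, G, D, E, B, C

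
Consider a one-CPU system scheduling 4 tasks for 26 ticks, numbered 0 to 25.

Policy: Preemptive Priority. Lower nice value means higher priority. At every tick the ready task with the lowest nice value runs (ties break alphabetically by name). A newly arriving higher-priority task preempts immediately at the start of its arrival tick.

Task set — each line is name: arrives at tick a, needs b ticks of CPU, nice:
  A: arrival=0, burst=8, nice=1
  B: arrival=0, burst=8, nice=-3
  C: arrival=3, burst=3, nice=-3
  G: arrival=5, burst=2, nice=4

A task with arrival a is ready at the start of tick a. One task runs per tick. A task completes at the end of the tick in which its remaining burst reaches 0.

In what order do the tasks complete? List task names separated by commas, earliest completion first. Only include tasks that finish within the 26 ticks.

t=0: ready={A,B} → run B
t=1: ready={A,B} → run B
t=2: ready={A,B} → run B
t=3: ready={A,B,C} → run B
t=4: ready={A,B,C} → run B
t=5: ready={A,B,C,G} → run B
t=6: ready={A,B,C,G} → run B
t=7: ready={A,B,C,G} → run B
t=8: ready={A,C,G} → run C
t=9: ready={A,C,G} → run C
t=10: ready={A,C,G} → run C
t=11: ready={A,G} → run A
t=12: ready={A,G} → run A
t=13: ready={A,G} → run A
t=14: ready={A,G} → run A
t=15: ready={A,G} → run A
t=16: ready={A,G} → run A
t=17: ready={A,G} → run A
t=18: ready={A,G} → run A
t=19: ready={G} → run G
t=20: ready={G} → run G
t=21: (idle)
t=22: (idle)
t=23: (idle)
t=24: (idle)
t=25: (idle)

completion order = B, C, A, G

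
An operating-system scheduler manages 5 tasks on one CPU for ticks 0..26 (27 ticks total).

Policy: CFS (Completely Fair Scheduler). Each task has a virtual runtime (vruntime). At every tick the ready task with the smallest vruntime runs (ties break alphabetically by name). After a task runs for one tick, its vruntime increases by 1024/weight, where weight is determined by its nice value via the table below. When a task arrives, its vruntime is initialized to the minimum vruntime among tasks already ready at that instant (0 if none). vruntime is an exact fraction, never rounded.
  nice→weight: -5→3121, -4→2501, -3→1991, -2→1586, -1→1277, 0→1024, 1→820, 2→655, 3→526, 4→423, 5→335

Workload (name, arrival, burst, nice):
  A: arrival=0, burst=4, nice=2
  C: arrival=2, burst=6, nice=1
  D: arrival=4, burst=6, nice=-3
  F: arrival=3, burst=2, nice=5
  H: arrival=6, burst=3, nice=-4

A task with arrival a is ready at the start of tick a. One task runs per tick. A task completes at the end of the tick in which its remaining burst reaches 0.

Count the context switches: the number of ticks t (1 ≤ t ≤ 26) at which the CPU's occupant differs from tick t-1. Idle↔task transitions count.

context switches = 16

t=0: vr[A=0] → run A
t=1: vr[A=1024/655] → run A
t=2: vr[A=2048/655 C=2048/655] → run A
t=3: vr[A=3072/655 C=2048/655 F=2048/655] → run C
t=4: vr[A=3072/655 C=117504/26855 D=2048/655 F=2048/655] → run D
t=5: vr[A=3072/655 C=117504/26855 D=4748288/1304105 F=2048/655] → run F
t=6: vr[A=3072/655 C=117504/26855 D=4748288/1304105 F=54272/8777 H=4748288/1304105] → run D
t=7: vr[A=3072/655 C=117504/26855 D=5419008/1304105 F=54272/8777 H=4748288/1304105] → run H
t=8: vr[A=3072/655 C=117504/26855 D=5419008/1304105 F=54272/8777 H=13210871808/3261566605] → run H
t=9: vr[A=3072/655 C=117504/26855 D=5419008/1304105 F=54272/8777 H=14546275328/3261566605] → run D
t=10: vr[A=3072/655 C=117504/26855 D=6089728/1304105 F=54272/8777 H=14546275328/3261566605] → run C
t=11: vr[A=3072/655 C=30208/5371 D=6089728/1304105 F=54272/8777 H=14546275328/3261566605] → run H
t=12: vr[A=3072/655 C=30208/5371 D=6089728/1304105 F=54272/8777] → run D
t=13: vr[A=3072/655 C=30208/5371 D=6760448/1304105 F=54272/8777] → run A
t=14: vr[C=30208/5371 D=6760448/1304105 F=54272/8777] → run D
t=15: vr[C=30208/5371 D=7431168/1304105 F=54272/8777] → run C
t=16: vr[C=184576/26855 D=7431168/1304105 F=54272/8777] → run D
t=17: vr[C=184576/26855 F=54272/8777] → run F
t=18: vr[C=184576/26855] → run C
t=19: vr[C=218112/26855] → run C
t=20: vr[C=251648/26855] → run C
t=21: (idle)
t=22: (idle)
t=23: (idle)
t=24: (idle)
t=25: (idle)
t=26: (idle)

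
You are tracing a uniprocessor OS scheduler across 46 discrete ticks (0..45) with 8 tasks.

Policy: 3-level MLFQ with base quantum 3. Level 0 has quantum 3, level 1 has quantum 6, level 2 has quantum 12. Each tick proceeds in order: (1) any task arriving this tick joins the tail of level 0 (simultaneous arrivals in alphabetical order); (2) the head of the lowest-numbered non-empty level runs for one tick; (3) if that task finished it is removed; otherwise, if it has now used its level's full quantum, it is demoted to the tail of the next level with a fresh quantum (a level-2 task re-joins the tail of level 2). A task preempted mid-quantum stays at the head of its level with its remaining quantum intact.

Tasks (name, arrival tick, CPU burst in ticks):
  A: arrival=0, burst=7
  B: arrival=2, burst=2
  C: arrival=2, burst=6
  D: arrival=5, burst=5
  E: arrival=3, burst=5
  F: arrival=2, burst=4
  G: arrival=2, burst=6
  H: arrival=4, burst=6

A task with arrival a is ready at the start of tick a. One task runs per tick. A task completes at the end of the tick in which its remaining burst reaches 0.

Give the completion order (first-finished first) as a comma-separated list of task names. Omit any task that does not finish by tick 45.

completion order = B, A, C, F, G, E, H, D

t=0: L0/L1/L2 = A/-/- → run A
t=1: L0/L1/L2 = A/-/- → run A
t=2: L0/L1/L2 = ABCFG/-/- → run A
t=3: L0/L1/L2 = BCFGE/A/- → run B
t=4: L0/L1/L2 = BCFGEH/A/- → run B
t=5: L0/L1/L2 = CFGEHD/A/- → run C
t=6: L0/L1/L2 = CFGEHD/A/- → run C
t=7: L0/L1/L2 = CFGEHD/A/- → run C
t=8: L0/L1/L2 = FGEHD/AC/- → run F
t=9: L0/L1/L2 = FGEHD/AC/- → run F
t=10: L0/L1/L2 = FGEHD/AC/- → run F
t=11: L0/L1/L2 = GEHD/ACF/- → run G
t=12: L0/L1/L2 = GEHD/ACF/- → run G
t=13: L0/L1/L2 = GEHD/ACF/- → run G
t=14: L0/L1/L2 = EHD/ACFG/- → run E
t=15: L0/L1/L2 = EHD/ACFG/- → run E
t=16: L0/L1/L2 = EHD/ACFG/- → run E
t=17: L0/L1/L2 = HD/ACFGE/- → run H
t=18: L0/L1/L2 = HD/ACFGE/- → run H
t=19: L0/L1/L2 = HD/ACFGE/- → run H
t=20: L0/L1/L2 = D/ACFGEH/- → run D
t=21: L0/L1/L2 = D/ACFGEH/- → run D
t=22: L0/L1/L2 = D/ACFGEH/- → run D
t=23: L0/L1/L2 = -/ACFGEHD/- → run A
t=24: L0/L1/L2 = -/ACFGEHD/- → run A
t=25: L0/L1/L2 = -/ACFGEHD/- → run A
t=26: L0/L1/L2 = -/ACFGEHD/- → run A
t=27: L0/L1/L2 = -/CFGEHD/- → run C
t=28: L0/L1/L2 = -/CFGEHD/- → run C
t=29: L0/L1/L2 = -/CFGEHD/- → run C
t=30: L0/L1/L2 = -/FGEHD/- → run F
t=31: L0/L1/L2 = -/GEHD/- → run G
t=32: L0/L1/L2 = -/GEHD/- → run G
t=33: L0/L1/L2 = -/GEHD/- → run G
t=34: L0/L1/L2 = -/EHD/- → run E
t=35: L0/L1/L2 = -/EHD/- → run E
t=36: L0/L1/L2 = -/HD/- → run H
t=37: L0/L1/L2 = -/HD/- → run H
t=38: L0/L1/L2 = -/HD/- → run H
t=39: L0/L1/L2 = -/D/- → run D
t=40: L0/L1/L2 = -/D/- → run D
t=41: (idle)
t=42: (idle)
t=43: (idle)
t=44: (idle)
t=45: (idle)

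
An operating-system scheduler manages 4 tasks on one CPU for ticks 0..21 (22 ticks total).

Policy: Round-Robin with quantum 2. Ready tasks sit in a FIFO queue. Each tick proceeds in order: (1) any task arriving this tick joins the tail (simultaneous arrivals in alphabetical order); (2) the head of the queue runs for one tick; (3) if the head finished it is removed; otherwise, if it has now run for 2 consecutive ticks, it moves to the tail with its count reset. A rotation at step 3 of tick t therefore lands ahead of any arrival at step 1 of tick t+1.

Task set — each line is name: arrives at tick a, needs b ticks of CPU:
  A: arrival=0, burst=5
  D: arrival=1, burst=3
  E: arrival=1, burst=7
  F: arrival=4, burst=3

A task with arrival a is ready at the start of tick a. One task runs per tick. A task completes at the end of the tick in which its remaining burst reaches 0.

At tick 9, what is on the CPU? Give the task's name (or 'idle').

running at tick 9 = F

t=0: queue=[A] q_used=0 → run A
t=1: queue=[A,D,E] q_used=1 → run A
t=2: queue=[D,E,A] q_used=0 → run D
t=3: queue=[D,E,A] q_used=1 → run D
t=4: queue=[E,A,D,F] q_used=0 → run E
t=5: queue=[E,A,D,F] q_used=1 → run E
t=6: queue=[A,D,F,E] q_used=0 → run A
t=7: queue=[A,D,F,E] q_used=1 → run A
t=8: queue=[D,F,E,A] q_used=0 → run D
t=9: queue=[F,E,A] q_used=0 → run F
t=10: queue=[F,E,A] q_used=1 → run F
t=11: queue=[E,A,F] q_used=0 → run E
t=12: queue=[E,A,F] q_used=1 → run E
t=13: queue=[A,F,E] q_used=0 → run A
t=14: queue=[F,E] q_used=0 → run F
t=15: queue=[E] q_used=0 → run E
t=16: queue=[E] q_used=1 → run E
t=17: queue=[E] q_used=0 → run E
t=18: (idle)
t=19: (idle)
t=20: (idle)
t=21: (idle)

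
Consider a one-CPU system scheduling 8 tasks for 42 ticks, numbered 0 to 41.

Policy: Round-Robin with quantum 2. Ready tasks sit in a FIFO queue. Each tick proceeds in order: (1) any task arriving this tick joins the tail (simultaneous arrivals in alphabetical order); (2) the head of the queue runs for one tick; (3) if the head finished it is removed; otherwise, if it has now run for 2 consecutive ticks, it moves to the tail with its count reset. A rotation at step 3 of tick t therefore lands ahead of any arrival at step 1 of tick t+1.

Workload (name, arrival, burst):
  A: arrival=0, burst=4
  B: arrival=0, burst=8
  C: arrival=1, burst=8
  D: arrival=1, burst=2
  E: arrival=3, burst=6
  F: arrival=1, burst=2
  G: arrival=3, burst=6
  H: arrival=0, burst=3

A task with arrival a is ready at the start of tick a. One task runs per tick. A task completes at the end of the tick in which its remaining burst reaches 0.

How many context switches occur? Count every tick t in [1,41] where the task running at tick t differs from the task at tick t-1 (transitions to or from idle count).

context switches = 20

t=0: queue=[A,B,H] q_used=0 → run A
t=1: queue=[A,B,H,C,D,F] q_used=1 → run A
t=2: queue=[B,H,C,D,F,A] q_used=0 → run B
t=3: queue=[B,H,C,D,F,A,E,G] q_used=1 → run B
t=4: queue=[H,C,D,F,A,E,G,B] q_used=0 → run H
t=5: queue=[H,C,D,F,A,E,G,B] q_used=1 → run H
t=6: queue=[C,D,F,A,E,G,B,H] q_used=0 → run C
t=7: queue=[C,D,F,A,E,G,B,H] q_used=1 → run C
t=8: queue=[D,F,A,E,G,B,H,C] q_used=0 → run D
t=9: queue=[D,F,A,E,G,B,H,C] q_used=1 → run D
t=10: queue=[F,A,E,G,B,H,C] q_used=0 → run F
t=11: queue=[F,A,E,G,B,H,C] q_used=1 → run F
t=12: queue=[A,E,G,B,H,C] q_used=0 → run A
t=13: queue=[A,E,G,B,H,C] q_used=1 → run A
t=14: queue=[E,G,B,H,C] q_used=0 → run E
t=15: queue=[E,G,B,H,C] q_used=1 → run E
t=16: queue=[G,B,H,C,E] q_used=0 → run G
t=17: queue=[G,B,H,C,E] q_used=1 → run G
t=18: queue=[B,H,C,E,G] q_used=0 → run B
t=19: queue=[B,H,C,E,G] q_used=1 → run B
t=20: queue=[H,C,E,G,B] q_used=0 → run H
t=21: queue=[C,E,G,B] q_used=0 → run C
t=22: queue=[C,E,G,B] q_used=1 → run C
t=23: queue=[E,G,B,C] q_used=0 → run E
t=24: queue=[E,G,B,C] q_used=1 → run E
t=25: queue=[G,B,C,E] q_used=0 → run G
t=26: queue=[G,B,C,E] q_used=1 → run G
t=27: queue=[B,C,E,G] q_used=0 → run B
t=28: queue=[B,C,E,G] q_used=1 → run B
t=29: queue=[C,E,G,B] q_used=0 → run C
t=30: queue=[C,E,G,B] q_used=1 → run C
t=31: queue=[E,G,B,C] q_used=0 → run E
t=32: queue=[E,G,B,C] q_used=1 → run E
t=33: queue=[G,B,C] q_used=0 → run G
t=34: queue=[G,B,C] q_used=1 → run G
t=35: queue=[B,C] q_used=0 → run B
t=36: queue=[B,C] q_used=1 → run B
t=37: queue=[C] q_used=0 → run C
t=38: queue=[C] q_used=1 → run C
t=39: (idle)
t=40: (idle)
t=41: (idle)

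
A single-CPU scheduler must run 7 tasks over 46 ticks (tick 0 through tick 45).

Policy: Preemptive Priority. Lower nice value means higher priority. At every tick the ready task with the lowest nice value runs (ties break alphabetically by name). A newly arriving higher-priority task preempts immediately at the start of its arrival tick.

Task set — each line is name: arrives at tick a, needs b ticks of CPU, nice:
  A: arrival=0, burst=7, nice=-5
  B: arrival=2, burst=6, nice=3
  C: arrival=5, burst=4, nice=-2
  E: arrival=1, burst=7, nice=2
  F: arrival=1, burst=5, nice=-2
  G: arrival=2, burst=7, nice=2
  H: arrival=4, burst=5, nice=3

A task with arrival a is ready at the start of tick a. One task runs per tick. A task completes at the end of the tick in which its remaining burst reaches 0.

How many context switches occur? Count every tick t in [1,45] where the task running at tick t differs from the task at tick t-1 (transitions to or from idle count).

t=0: ready={A} → run A
t=1: ready={A,E,F} → run A
t=2: ready={A,B,E,F,G} → run A
t=3: ready={A,B,E,F,G} → run A
t=4: ready={A,B,E,F,G,H} → run A
t=5: ready={A,B,C,E,F,G,H} → run A
t=6: ready={A,B,C,E,F,G,H} → run A
t=7: ready={B,C,E,F,G,H} → run C
t=8: ready={B,C,E,F,G,H} → run C
t=9: ready={B,C,E,F,G,H} → run C
t=10: ready={B,C,E,F,G,H} → run C
t=11: ready={B,E,F,G,H} → run F
t=12: ready={B,E,F,G,H} → run F
t=13: ready={B,E,F,G,H} → run F
t=14: ready={B,E,F,G,H} → run F
t=15: ready={B,E,F,G,H} → run F
t=16: ready={B,E,G,H} → run E
t=17: ready={B,E,G,H} → run E
t=18: ready={B,E,G,H} → run E
t=19: ready={B,E,G,H} → run E
t=20: ready={B,E,G,H} → run E
t=21: ready={B,E,G,H} → run E
t=22: ready={B,E,G,H} → run E
t=23: ready={B,G,H} → run G
t=24: ready={B,G,H} → run G
t=25: ready={B,G,H} → run G
t=26: ready={B,G,H} → run G
t=27: ready={B,G,H} → run G
t=28: ready={B,G,H} → run G
t=29: ready={B,G,H} → run G
t=30: ready={B,H} → run B
t=31: ready={B,H} → run B
t=32: ready={B,H} → run B
t=33: ready={B,H} → run B
t=34: ready={B,H} → run B
t=35: ready={B,H} → run B
t=36: ready={H} → run H
t=37: ready={H} → run H
t=38: ready={H} → run H
t=39: ready={H} → run H
t=40: ready={H} → run H
t=41: (idle)
t=42: (idle)
t=43: (idle)
t=44: (idle)
t=45: (idle)

context switches = 7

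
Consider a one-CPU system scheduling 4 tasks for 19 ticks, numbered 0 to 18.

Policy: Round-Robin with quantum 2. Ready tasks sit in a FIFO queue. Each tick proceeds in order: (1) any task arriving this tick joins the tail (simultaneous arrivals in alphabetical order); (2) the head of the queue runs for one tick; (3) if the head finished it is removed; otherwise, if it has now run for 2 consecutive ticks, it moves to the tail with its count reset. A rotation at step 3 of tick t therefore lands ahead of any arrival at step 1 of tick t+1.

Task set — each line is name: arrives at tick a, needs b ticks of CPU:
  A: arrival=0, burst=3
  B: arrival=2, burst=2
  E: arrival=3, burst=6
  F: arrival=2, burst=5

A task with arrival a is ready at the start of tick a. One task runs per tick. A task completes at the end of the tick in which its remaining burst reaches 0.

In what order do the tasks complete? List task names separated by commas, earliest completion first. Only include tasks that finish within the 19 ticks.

completion order = A, B, F, E

t=0: queue=[A] q_used=0 → run A
t=1: queue=[A] q_used=1 → run A
t=2: queue=[A,B,F] q_used=0 → run A
t=3: queue=[B,F,E] q_used=0 → run B
t=4: queue=[B,F,E] q_used=1 → run B
t=5: queue=[F,E] q_used=0 → run F
t=6: queue=[F,E] q_used=1 → run F
t=7: queue=[E,F] q_used=0 → run E
t=8: queue=[E,F] q_used=1 → run E
t=9: queue=[F,E] q_used=0 → run F
t=10: queue=[F,E] q_used=1 → run F
t=11: queue=[E,F] q_used=0 → run E
t=12: queue=[E,F] q_used=1 → run E
t=13: queue=[F,E] q_used=0 → run F
t=14: queue=[E] q_used=0 → run E
t=15: queue=[E] q_used=1 → run E
t=16: (idle)
t=17: (idle)
t=18: (idle)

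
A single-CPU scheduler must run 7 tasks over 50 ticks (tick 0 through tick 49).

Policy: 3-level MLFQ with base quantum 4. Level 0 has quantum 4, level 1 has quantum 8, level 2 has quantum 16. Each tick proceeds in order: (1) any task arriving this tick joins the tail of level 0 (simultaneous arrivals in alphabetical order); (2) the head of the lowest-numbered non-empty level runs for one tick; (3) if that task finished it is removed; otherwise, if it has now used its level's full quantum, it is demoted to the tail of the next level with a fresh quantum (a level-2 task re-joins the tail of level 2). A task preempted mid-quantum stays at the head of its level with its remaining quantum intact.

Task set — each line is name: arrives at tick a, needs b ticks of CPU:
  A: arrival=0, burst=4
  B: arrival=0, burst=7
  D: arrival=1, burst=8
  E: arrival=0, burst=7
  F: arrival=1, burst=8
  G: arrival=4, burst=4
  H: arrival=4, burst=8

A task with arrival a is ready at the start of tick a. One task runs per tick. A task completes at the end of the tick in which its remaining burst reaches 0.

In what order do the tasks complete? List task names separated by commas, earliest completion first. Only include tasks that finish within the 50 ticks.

completion order = A, G, B, E, D, F, H

t=0: L0/L1/L2 = ABE/-/- → run A
t=1: L0/L1/L2 = ABEDF/-/- → run A
t=2: L0/L1/L2 = ABEDF/-/- → run A
t=3: L0/L1/L2 = ABEDF/-/- → run A
t=4: L0/L1/L2 = BEDFGH/-/- → run B
t=5: L0/L1/L2 = BEDFGH/-/- → run B
t=6: L0/L1/L2 = BEDFGH/-/- → run B
t=7: L0/L1/L2 = BEDFGH/-/- → run B
t=8: L0/L1/L2 = EDFGH/B/- → run E
t=9: L0/L1/L2 = EDFGH/B/- → run E
t=10: L0/L1/L2 = EDFGH/B/- → run E
t=11: L0/L1/L2 = EDFGH/B/- → run E
t=12: L0/L1/L2 = DFGH/BE/- → run D
t=13: L0/L1/L2 = DFGH/BE/- → run D
t=14: L0/L1/L2 = DFGH/BE/- → run D
t=15: L0/L1/L2 = DFGH/BE/- → run D
t=16: L0/L1/L2 = FGH/BED/- → run F
t=17: L0/L1/L2 = FGH/BED/- → run F
t=18: L0/L1/L2 = FGH/BED/- → run F
t=19: L0/L1/L2 = FGH/BED/- → run F
t=20: L0/L1/L2 = GH/BEDF/- → run G
t=21: L0/L1/L2 = GH/BEDF/- → run G
t=22: L0/L1/L2 = GH/BEDF/- → run G
t=23: L0/L1/L2 = GH/BEDF/- → run G
t=24: L0/L1/L2 = H/BEDF/- → run H
t=25: L0/L1/L2 = H/BEDF/- → run H
t=26: L0/L1/L2 = H/BEDF/- → run H
t=27: L0/L1/L2 = H/BEDF/- → run H
t=28: L0/L1/L2 = -/BEDFH/- → run B
t=29: L0/L1/L2 = -/BEDFH/- → run B
t=30: L0/L1/L2 = -/BEDFH/- → run B
t=31: L0/L1/L2 = -/EDFH/- → run E
t=32: L0/L1/L2 = -/EDFH/- → run E
t=33: L0/L1/L2 = -/EDFH/- → run E
t=34: L0/L1/L2 = -/DFH/- → run D
t=35: L0/L1/L2 = -/DFH/- → run D
t=36: L0/L1/L2 = -/DFH/- → run D
t=37: L0/L1/L2 = -/DFH/- → run D
t=38: L0/L1/L2 = -/FH/- → run F
t=39: L0/L1/L2 = -/FH/- → run F
t=40: L0/L1/L2 = -/FH/- → run F
t=41: L0/L1/L2 = -/FH/- → run F
t=42: L0/L1/L2 = -/H/- → run H
t=43: L0/L1/L2 = -/H/- → run H
t=44: L0/L1/L2 = -/H/- → run H
t=45: L0/L1/L2 = -/H/- → run H
t=46: (idle)
t=47: (idle)
t=48: (idle)
t=49: (idle)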